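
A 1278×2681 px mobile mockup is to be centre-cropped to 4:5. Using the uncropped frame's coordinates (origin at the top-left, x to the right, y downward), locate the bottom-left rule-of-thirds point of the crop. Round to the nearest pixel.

1278/2681 < 4/5, so the 4:5 crop keeps the full width 1278 and trims height to 1278 × 5/4 = 1597.50 px.
Top offset = (2681 − 1597.50)/2 = 541.75 px; left offset = 0.
Bottom-left is one-third across and two-thirds down within the crop:
x = 0.00 + 1 × 1278.00/3 ≈ 426; y = 541.75 + 2 × 1597.50/3 ≈ 1607.

(426, 1607)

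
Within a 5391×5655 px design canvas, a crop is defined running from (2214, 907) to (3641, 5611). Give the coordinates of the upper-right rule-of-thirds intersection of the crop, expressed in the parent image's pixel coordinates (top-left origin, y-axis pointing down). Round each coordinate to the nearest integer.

(3165, 2475)

Crop width = 3641 − 2214 = 1427 px; one third is 475.67 px.
Crop height = 5611 − 907 = 4704 px; one third is 1568.00 px.
The upper-right point is two-thirds across and one-third down within the crop:
x = 2214 + 2 × 475.67 ≈ 3165; y = 907 + 1 × 1568.00 ≈ 2475.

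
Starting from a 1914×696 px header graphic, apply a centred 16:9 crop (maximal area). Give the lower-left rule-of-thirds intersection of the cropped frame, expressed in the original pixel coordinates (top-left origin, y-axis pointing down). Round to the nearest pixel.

x = 751 px, y = 464 px

1914/696 > 16/9, so the 16:9 crop keeps the full height 696 and trims width to 696 × 16/9 = 1237.33 px.
Left offset = (1914 − 1237.33)/2 = 338.33 px; top offset = 0.
Lower-left is one-third across and two-thirds down within the crop:
x = 338.33 + 1 × 1237.33/3 ≈ 751; y = 0.00 + 2 × 696.00/3 ≈ 464.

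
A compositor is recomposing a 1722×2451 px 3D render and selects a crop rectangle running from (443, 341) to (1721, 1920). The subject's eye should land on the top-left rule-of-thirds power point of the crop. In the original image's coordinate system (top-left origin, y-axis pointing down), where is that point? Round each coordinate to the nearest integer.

Crop width = 1721 − 443 = 1278 px; one third is 426.00 px.
Crop height = 1920 − 341 = 1579 px; one third is 526.33 px.
The top-left point is one-third across and one-third down within the crop:
x = 443 + 1 × 426.00 ≈ 869; y = 341 + 1 × 526.33 ≈ 867.

x = 869 px, y = 867 px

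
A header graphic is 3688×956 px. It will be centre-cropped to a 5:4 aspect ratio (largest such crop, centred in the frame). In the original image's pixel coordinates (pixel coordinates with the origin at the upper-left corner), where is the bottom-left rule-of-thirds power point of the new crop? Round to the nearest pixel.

3688/956 > 5/4, so the 5:4 crop keeps the full height 956 and trims width to 956 × 5/4 = 1195.00 px.
Left offset = (3688 − 1195.00)/2 = 1246.50 px; top offset = 0.
Bottom-left is one-third across and two-thirds down within the crop:
x = 1246.50 + 1 × 1195.00/3 ≈ 1645; y = 0.00 + 2 × 956.00/3 ≈ 637.

(1645, 637)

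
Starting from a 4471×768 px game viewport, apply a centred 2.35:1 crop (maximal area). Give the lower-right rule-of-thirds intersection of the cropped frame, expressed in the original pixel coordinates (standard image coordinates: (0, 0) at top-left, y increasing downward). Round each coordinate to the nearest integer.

4471/768 > 2.35/1, so the 2.35:1 crop keeps the full height 768 and trims width to 768 × 2.35/1 = 1804.80 px.
Left offset = (4471 − 1804.80)/2 = 1333.10 px; top offset = 0.
Lower-right is two-thirds across and two-thirds down within the crop:
x = 1333.10 + 2 × 1804.80/3 ≈ 2536; y = 0.00 + 2 × 768.00/3 ≈ 512.

x = 2536 px, y = 512 px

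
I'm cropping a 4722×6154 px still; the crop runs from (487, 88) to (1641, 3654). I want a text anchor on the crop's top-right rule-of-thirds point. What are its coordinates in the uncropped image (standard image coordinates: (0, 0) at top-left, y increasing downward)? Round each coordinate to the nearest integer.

Crop width = 1641 − 487 = 1154 px; one third is 384.67 px.
Crop height = 3654 − 88 = 3566 px; one third is 1188.67 px.
The top-right point is two-thirds across and one-third down within the crop:
x = 487 + 2 × 384.67 ≈ 1256; y = 88 + 1 × 1188.67 ≈ 1277.

(1256, 1277)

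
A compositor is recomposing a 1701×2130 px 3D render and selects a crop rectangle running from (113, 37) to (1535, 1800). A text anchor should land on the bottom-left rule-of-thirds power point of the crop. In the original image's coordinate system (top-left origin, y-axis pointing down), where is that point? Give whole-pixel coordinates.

x = 587 px, y = 1212 px

Crop width = 1535 − 113 = 1422 px; one third is 474.00 px.
Crop height = 1800 − 37 = 1763 px; one third is 587.67 px.
The bottom-left point is one-third across and two-thirds down within the crop:
x = 113 + 1 × 474.00 ≈ 587; y = 37 + 2 × 587.67 ≈ 1212.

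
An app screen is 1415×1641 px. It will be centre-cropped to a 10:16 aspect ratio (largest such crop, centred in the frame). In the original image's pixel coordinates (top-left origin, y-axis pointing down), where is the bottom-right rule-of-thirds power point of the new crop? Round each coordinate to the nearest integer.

1415/1641 > 10/16, so the 10:16 crop keeps the full height 1641 and trims width to 1641 × 10/16 = 1025.62 px.
Left offset = (1415 − 1025.62)/2 = 194.69 px; top offset = 0.
Bottom-right is two-thirds across and two-thirds down within the crop:
x = 194.69 + 2 × 1025.62/3 ≈ 878; y = 0.00 + 2 × 1641.00/3 ≈ 1094.

(878, 1094)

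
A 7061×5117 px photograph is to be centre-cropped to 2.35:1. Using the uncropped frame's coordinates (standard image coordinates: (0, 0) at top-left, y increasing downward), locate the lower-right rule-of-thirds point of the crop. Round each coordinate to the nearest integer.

7061/5117 < 2.35/1, so the 2.35:1 crop keeps the full width 7061 and trims height to 7061 × 1/2.35 = 3004.68 px.
Top offset = (5117 − 3004.68)/2 = 1056.16 px; left offset = 0.
Lower-right is two-thirds across and two-thirds down within the crop:
x = 0.00 + 2 × 7061.00/3 ≈ 4707; y = 1056.16 + 2 × 3004.68/3 ≈ 3059.

x = 4707 px, y = 3059 px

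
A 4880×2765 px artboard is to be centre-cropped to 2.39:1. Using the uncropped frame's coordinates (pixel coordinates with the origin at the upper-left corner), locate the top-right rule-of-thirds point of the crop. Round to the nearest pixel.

x = 3253 px, y = 1042 px

4880/2765 < 2.39/1, so the 2.39:1 crop keeps the full width 4880 and trims height to 4880 × 1/2.39 = 2041.84 px.
Top offset = (2765 − 2041.84)/2 = 361.58 px; left offset = 0.
Top-right is two-thirds across and one-third down within the crop:
x = 0.00 + 2 × 4880.00/3 ≈ 3253; y = 361.58 + 1 × 2041.84/3 ≈ 1042.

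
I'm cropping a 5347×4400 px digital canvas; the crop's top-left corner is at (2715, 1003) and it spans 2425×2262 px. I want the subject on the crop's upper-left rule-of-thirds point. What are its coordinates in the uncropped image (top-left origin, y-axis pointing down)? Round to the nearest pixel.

x = 3523 px, y = 1757 px

One third of the crop width 2425 is 808.33 px.
One third of the crop height 2262 is 754.00 px.
The upper-left point is one-third across and one-third down within the crop:
x = 2715 + 1 × 808.33 ≈ 3523; y = 1003 + 1 × 754.00 ≈ 1757.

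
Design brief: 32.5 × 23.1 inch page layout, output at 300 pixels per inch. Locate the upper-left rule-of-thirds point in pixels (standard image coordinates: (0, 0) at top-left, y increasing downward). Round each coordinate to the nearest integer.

(3250, 2310)

In pixels the canvas is 32.5 × 300 = 9750 wide and 23.1 × 300 = 6930 tall.
The upper-left point is one-third across and one-third down:
x = 1 × 9750/3 ≈ 3250; y = 1 × 6930/3 ≈ 2310.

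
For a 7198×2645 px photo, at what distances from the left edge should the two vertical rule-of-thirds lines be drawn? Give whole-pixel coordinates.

7198 / 3 = 2399.33, so the vertical lines sit at one and two thirds of 7198.

x = 2399 px and x = 4799 px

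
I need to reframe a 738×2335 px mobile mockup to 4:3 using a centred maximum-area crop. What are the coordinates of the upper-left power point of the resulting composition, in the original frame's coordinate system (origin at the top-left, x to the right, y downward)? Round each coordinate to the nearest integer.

(246, 1075)

738/2335 < 4/3, so the 4:3 crop keeps the full width 738 and trims height to 738 × 3/4 = 553.50 px.
Top offset = (2335 − 553.50)/2 = 890.75 px; left offset = 0.
Upper-left is one-third across and one-third down within the crop:
x = 0.00 + 1 × 738.00/3 ≈ 246; y = 890.75 + 1 × 553.50/3 ≈ 1075.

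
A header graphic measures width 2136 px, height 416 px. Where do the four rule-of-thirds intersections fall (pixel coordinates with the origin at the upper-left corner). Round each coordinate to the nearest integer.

(712, 139), (1424, 139), (712, 277), (1424, 277)

One third of 2136 is 712; one third of 416 is 138.67.
Vertical third lines at x = 712 and x = 1424; horizontal third lines at y = 139 and y = 277.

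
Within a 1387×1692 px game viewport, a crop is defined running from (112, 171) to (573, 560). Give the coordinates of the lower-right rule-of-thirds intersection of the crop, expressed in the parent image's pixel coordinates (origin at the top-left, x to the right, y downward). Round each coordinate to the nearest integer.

Crop width = 573 − 112 = 461 px; one third is 153.67 px.
Crop height = 560 − 171 = 389 px; one third is 129.67 px.
The lower-right point is two-thirds across and two-thirds down within the crop:
x = 112 + 2 × 153.67 ≈ 419; y = 171 + 2 × 129.67 ≈ 430.

(419, 430)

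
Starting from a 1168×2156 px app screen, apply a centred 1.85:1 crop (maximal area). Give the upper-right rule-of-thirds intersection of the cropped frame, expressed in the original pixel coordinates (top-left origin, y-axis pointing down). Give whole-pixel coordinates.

1168/2156 < 1.85/1, so the 1.85:1 crop keeps the full width 1168 and trims height to 1168 × 1/1.85 = 631.35 px.
Top offset = (2156 − 631.35)/2 = 762.32 px; left offset = 0.
Upper-right is two-thirds across and one-third down within the crop:
x = 0.00 + 2 × 1168.00/3 ≈ 779; y = 762.32 + 1 × 631.35/3 ≈ 973.

x = 779 px, y = 973 px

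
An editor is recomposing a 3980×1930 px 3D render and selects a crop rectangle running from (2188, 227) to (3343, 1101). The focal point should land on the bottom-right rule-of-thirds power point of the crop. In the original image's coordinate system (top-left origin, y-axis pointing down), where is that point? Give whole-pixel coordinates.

Crop width = 3343 − 2188 = 1155 px; one third is 385.00 px.
Crop height = 1101 − 227 = 874 px; one third is 291.33 px.
The bottom-right point is two-thirds across and two-thirds down within the crop:
x = 2188 + 2 × 385.00 ≈ 2958; y = 227 + 2 × 291.33 ≈ 810.

x = 2958 px, y = 810 px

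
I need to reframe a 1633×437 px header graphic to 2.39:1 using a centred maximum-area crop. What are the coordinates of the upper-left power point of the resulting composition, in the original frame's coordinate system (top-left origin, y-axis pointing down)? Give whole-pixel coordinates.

(642, 146)

1633/437 > 2.39/1, so the 2.39:1 crop keeps the full height 437 and trims width to 437 × 2.39/1 = 1044.43 px.
Left offset = (1633 − 1044.43)/2 = 294.28 px; top offset = 0.
Upper-left is one-third across and one-third down within the crop:
x = 294.28 + 1 × 1044.43/3 ≈ 642; y = 0.00 + 1 × 437.00/3 ≈ 146.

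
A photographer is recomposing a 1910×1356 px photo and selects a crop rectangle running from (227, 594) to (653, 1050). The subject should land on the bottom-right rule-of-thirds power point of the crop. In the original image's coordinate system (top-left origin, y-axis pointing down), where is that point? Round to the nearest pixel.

x = 511 px, y = 898 px

Crop width = 653 − 227 = 426 px; one third is 142.00 px.
Crop height = 1050 − 594 = 456 px; one third is 152.00 px.
The bottom-right point is two-thirds across and two-thirds down within the crop:
x = 227 + 2 × 142.00 ≈ 511; y = 594 + 2 × 152.00 ≈ 898.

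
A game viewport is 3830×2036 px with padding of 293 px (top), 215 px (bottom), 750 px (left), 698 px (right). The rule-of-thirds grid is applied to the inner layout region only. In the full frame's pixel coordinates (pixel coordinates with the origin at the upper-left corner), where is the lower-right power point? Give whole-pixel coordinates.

Content width = 3830 − 750 − 698 = 2382 px; content height = 2036 − 293 − 215 = 1528 px.
Lower-right is two-thirds across and two-thirds down within the inner layout region.
x = 750 + 2 × 2382/3 = 750 + 1588.00 ≈ 2338
y = 293 + 2 × 1528/3 = 293 + 1018.67 ≈ 1312

(2338, 1312)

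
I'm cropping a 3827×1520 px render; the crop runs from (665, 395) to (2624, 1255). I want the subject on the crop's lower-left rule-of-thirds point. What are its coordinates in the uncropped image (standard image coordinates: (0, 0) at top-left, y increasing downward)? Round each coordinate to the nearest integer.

Crop width = 2624 − 665 = 1959 px; one third is 653.00 px.
Crop height = 1255 − 395 = 860 px; one third is 286.67 px.
The lower-left point is one-third across and two-thirds down within the crop:
x = 665 + 1 × 653.00 ≈ 1318; y = 395 + 2 × 286.67 ≈ 968.

(1318, 968)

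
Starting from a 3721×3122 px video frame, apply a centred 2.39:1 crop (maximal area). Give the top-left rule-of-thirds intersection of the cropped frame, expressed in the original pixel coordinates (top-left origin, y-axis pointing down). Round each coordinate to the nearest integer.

3721/3122 < 2.39/1, so the 2.39:1 crop keeps the full width 3721 and trims height to 3721 × 1/2.39 = 1556.90 px.
Top offset = (3122 − 1556.90)/2 = 782.55 px; left offset = 0.
Top-left is one-third across and one-third down within the crop:
x = 0.00 + 1 × 3721.00/3 ≈ 1240; y = 782.55 + 1 × 1556.90/3 ≈ 1302.

(1240, 1302)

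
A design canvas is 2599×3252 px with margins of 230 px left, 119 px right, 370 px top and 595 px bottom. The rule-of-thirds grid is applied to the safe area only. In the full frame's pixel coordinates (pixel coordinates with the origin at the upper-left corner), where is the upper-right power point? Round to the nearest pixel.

Content width = 2599 − 230 − 119 = 2250 px; content height = 3252 − 370 − 595 = 2287 px.
Upper-right is two-thirds across and one-third down within the safe area.
x = 230 + 2 × 2250/3 = 230 + 1500.00 ≈ 1730
y = 370 + 1 × 2287/3 = 370 + 762.33 ≈ 1132

x = 1730 px, y = 1132 px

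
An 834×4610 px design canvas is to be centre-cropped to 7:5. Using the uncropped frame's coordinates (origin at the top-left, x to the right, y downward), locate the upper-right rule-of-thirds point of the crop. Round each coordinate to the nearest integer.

x = 556 px, y = 2206 px

834/4610 < 7/5, so the 7:5 crop keeps the full width 834 and trims height to 834 × 5/7 = 595.71 px.
Top offset = (4610 − 595.71)/2 = 2007.14 px; left offset = 0.
Upper-right is two-thirds across and one-third down within the crop:
x = 0.00 + 2 × 834.00/3 ≈ 556; y = 2007.14 + 1 × 595.71/3 ≈ 2206.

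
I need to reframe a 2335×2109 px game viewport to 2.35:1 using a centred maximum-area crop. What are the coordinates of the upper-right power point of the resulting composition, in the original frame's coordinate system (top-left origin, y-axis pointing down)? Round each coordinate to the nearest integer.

2335/2109 < 2.35/1, so the 2.35:1 crop keeps the full width 2335 and trims height to 2335 × 1/2.35 = 993.62 px.
Top offset = (2109 − 993.62)/2 = 557.69 px; left offset = 0.
Upper-right is two-thirds across and one-third down within the crop:
x = 0.00 + 2 × 2335.00/3 ≈ 1557; y = 557.69 + 1 × 993.62/3 ≈ 889.

x = 1557 px, y = 889 px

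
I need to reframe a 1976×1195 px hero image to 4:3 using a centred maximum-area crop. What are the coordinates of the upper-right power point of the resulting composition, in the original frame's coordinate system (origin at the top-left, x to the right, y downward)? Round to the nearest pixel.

x = 1254 px, y = 398 px

1976/1195 > 4/3, so the 4:3 crop keeps the full height 1195 and trims width to 1195 × 4/3 = 1593.33 px.
Left offset = (1976 − 1593.33)/2 = 191.33 px; top offset = 0.
Upper-right is two-thirds across and one-third down within the crop:
x = 191.33 + 2 × 1593.33/3 ≈ 1254; y = 0.00 + 1 × 1195.00/3 ≈ 398.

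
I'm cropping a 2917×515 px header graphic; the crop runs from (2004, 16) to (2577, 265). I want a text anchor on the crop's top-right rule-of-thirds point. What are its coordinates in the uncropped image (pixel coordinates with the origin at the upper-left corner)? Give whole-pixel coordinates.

(2386, 99)

Crop width = 2577 − 2004 = 573 px; one third is 191.00 px.
Crop height = 265 − 16 = 249 px; one third is 83.00 px.
The top-right point is two-thirds across and one-third down within the crop:
x = 2004 + 2 × 191.00 ≈ 2386; y = 16 + 1 × 83.00 ≈ 99.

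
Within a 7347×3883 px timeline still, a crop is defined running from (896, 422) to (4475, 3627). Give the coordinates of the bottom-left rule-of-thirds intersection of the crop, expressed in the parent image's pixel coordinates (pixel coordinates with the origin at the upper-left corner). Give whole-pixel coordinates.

x = 2089 px, y = 2559 px

Crop width = 4475 − 896 = 3579 px; one third is 1193.00 px.
Crop height = 3627 − 422 = 3205 px; one third is 1068.33 px.
The bottom-left point is one-third across and two-thirds down within the crop:
x = 896 + 1 × 1193.00 ≈ 2089; y = 422 + 2 × 1068.33 ≈ 2559.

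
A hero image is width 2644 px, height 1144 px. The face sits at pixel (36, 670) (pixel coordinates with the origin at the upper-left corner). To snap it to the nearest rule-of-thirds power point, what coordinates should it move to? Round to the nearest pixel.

Third lines: x ∈ {881, 1763}, y ∈ {381, 763}.
36 is closer to x = 881; 670 is closer to y = 763.
So the nearest intersection is the lower-left power point.

(881, 763)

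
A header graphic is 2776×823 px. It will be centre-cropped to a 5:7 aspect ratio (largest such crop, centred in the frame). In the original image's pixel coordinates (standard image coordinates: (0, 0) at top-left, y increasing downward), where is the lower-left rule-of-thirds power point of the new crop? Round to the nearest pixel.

x = 1290 px, y = 549 px

2776/823 > 5/7, so the 5:7 crop keeps the full height 823 and trims width to 823 × 5/7 = 587.86 px.
Left offset = (2776 − 587.86)/2 = 1094.07 px; top offset = 0.
Lower-left is one-third across and two-thirds down within the crop:
x = 1094.07 + 1 × 587.86/3 ≈ 1290; y = 0.00 + 2 × 823.00/3 ≈ 549.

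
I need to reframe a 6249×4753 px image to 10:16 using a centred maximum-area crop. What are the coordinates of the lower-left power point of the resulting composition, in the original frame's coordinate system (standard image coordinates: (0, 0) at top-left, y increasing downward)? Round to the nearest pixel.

6249/4753 > 10/16, so the 10:16 crop keeps the full height 4753 and trims width to 4753 × 10/16 = 2970.62 px.
Left offset = (6249 − 2970.62)/2 = 1639.19 px; top offset = 0.
Lower-left is one-third across and two-thirds down within the crop:
x = 1639.19 + 1 × 2970.62/3 ≈ 2629; y = 0.00 + 2 × 4753.00/3 ≈ 3169.

(2629, 3169)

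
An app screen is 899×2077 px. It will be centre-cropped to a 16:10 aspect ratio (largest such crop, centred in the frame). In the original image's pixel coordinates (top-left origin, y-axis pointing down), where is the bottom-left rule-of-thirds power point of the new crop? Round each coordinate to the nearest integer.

x = 300 px, y = 1132 px

899/2077 < 16/10, so the 16:10 crop keeps the full width 899 and trims height to 899 × 10/16 = 561.88 px.
Top offset = (2077 − 561.88)/2 = 757.56 px; left offset = 0.
Bottom-left is one-third across and two-thirds down within the crop:
x = 0.00 + 1 × 899.00/3 ≈ 300; y = 757.56 + 2 × 561.88/3 ≈ 1132.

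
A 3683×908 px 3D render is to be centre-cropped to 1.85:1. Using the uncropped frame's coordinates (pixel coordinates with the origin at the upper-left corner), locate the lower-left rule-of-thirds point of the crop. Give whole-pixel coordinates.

3683/908 > 1.85/1, so the 1.85:1 crop keeps the full height 908 and trims width to 908 × 1.85/1 = 1679.80 px.
Left offset = (3683 − 1679.80)/2 = 1001.60 px; top offset = 0.
Lower-left is one-third across and two-thirds down within the crop:
x = 1001.60 + 1 × 1679.80/3 ≈ 1562; y = 0.00 + 2 × 908.00/3 ≈ 605.

(1562, 605)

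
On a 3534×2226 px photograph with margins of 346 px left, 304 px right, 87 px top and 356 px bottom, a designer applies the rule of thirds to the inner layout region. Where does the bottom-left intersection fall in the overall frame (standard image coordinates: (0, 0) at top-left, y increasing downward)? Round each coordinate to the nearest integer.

Content width = 3534 − 346 − 304 = 2884 px; content height = 2226 − 87 − 356 = 1783 px.
Bottom-left is one-third across and two-thirds down within the inner layout region.
x = 346 + 1 × 2884/3 = 346 + 961.33 ≈ 1307
y = 87 + 2 × 1783/3 = 87 + 1188.67 ≈ 1276

(1307, 1276)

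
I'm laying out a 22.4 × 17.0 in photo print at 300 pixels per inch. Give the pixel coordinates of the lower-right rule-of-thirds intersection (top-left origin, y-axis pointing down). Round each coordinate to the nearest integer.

In pixels the canvas is 22.4 × 300 = 6720 wide and 17.0 × 300 = 5100 tall.
The lower-right point is two-thirds across and two-thirds down:
x = 2 × 6720/3 ≈ 4480; y = 2 × 5100/3 ≈ 3400.

(4480, 3400)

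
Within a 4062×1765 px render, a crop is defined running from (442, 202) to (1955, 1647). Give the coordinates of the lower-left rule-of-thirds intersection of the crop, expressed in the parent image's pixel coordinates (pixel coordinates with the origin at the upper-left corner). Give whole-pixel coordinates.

Crop width = 1955 − 442 = 1513 px; one third is 504.33 px.
Crop height = 1647 − 202 = 1445 px; one third is 481.67 px.
The lower-left point is one-third across and two-thirds down within the crop:
x = 442 + 1 × 504.33 ≈ 946; y = 202 + 2 × 481.67 ≈ 1165.

(946, 1165)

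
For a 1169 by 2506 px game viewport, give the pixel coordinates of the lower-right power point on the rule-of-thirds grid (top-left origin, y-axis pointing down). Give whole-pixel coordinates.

The lower-right point sits two-thirds of the way across and two-thirds of the way down.
x = 2 × 1169/3 ≈ 779; y = 2 × 2506/3 ≈ 1671.

(779, 1671)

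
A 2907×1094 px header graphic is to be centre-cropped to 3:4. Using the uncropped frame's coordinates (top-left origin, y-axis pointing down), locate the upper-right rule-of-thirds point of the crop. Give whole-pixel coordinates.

2907/1094 > 3/4, so the 3:4 crop keeps the full height 1094 and trims width to 1094 × 3/4 = 820.50 px.
Left offset = (2907 − 820.50)/2 = 1043.25 px; top offset = 0.
Upper-right is two-thirds across and one-third down within the crop:
x = 1043.25 + 2 × 820.50/3 ≈ 1590; y = 0.00 + 1 × 1094.00/3 ≈ 365.

x = 1590 px, y = 365 px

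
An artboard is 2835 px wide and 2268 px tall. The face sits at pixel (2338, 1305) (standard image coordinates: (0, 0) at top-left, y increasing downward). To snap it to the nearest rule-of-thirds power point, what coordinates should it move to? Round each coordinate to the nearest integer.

Third lines: x ∈ {945, 1890}, y ∈ {756, 1512}.
2338 is closer to x = 1890; 1305 is closer to y = 1512.
So the nearest intersection is the lower-right power point.

x = 1890 px, y = 1512 px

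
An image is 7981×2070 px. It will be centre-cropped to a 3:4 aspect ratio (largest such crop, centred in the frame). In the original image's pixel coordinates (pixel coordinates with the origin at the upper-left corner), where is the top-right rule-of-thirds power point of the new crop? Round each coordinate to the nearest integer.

x = 4249 px, y = 690 px

7981/2070 > 3/4, so the 3:4 crop keeps the full height 2070 and trims width to 2070 × 3/4 = 1552.50 px.
Left offset = (7981 − 1552.50)/2 = 3214.25 px; top offset = 0.
Top-right is two-thirds across and one-third down within the crop:
x = 3214.25 + 2 × 1552.50/3 ≈ 4249; y = 0.00 + 1 × 2070.00/3 ≈ 690.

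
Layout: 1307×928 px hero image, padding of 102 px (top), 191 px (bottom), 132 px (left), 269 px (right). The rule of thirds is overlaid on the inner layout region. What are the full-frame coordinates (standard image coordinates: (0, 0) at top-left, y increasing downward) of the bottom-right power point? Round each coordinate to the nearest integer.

x = 736 px, y = 525 px

Content width = 1307 − 132 − 269 = 906 px; content height = 928 − 102 − 191 = 635 px.
Bottom-right is two-thirds across and two-thirds down within the inner layout region.
x = 132 + 2 × 906/3 = 132 + 604.00 ≈ 736
y = 102 + 2 × 635/3 = 102 + 423.33 ≈ 525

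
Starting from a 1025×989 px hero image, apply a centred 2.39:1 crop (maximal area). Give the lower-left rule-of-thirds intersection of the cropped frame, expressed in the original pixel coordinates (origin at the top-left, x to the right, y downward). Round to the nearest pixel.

x = 342 px, y = 566 px

1025/989 < 2.39/1, so the 2.39:1 crop keeps the full width 1025 and trims height to 1025 × 1/2.39 = 428.87 px.
Top offset = (989 − 428.87)/2 = 280.06 px; left offset = 0.
Lower-left is one-third across and two-thirds down within the crop:
x = 0.00 + 1 × 1025.00/3 ≈ 342; y = 280.06 + 2 × 428.87/3 ≈ 566.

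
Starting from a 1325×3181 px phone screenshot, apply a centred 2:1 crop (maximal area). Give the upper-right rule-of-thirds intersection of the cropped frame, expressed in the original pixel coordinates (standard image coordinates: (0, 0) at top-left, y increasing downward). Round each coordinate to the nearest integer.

x = 883 px, y = 1480 px

1325/3181 < 2/1, so the 2:1 crop keeps the full width 1325 and trims height to 1325 × 1/2 = 662.50 px.
Top offset = (3181 − 662.50)/2 = 1259.25 px; left offset = 0.
Upper-right is two-thirds across and one-third down within the crop:
x = 0.00 + 2 × 1325.00/3 ≈ 883; y = 1259.25 + 1 × 662.50/3 ≈ 1480.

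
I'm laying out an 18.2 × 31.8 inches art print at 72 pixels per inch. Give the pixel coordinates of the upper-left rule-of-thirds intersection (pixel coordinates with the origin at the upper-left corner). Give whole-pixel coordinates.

x = 437 px, y = 763 px

In pixels the canvas is 18.2 × 72 = 1310.4 wide and 31.8 × 72 = 2289.6 tall.
The upper-left point is one-third across and one-third down:
x = 1 × 1310.4/3 ≈ 437; y = 1 × 2289.6/3 ≈ 763.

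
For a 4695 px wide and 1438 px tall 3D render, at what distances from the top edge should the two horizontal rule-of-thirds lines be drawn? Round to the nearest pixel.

y = 479 px and y = 959 px

1438 / 3 = 479.33, so the horizontal lines sit at one and two thirds of 1438.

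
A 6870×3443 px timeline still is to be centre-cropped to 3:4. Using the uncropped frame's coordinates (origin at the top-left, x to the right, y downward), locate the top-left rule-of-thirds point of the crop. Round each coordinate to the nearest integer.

6870/3443 > 3/4, so the 3:4 crop keeps the full height 3443 and trims width to 3443 × 3/4 = 2582.25 px.
Left offset = (6870 − 2582.25)/2 = 2143.88 px; top offset = 0.
Top-left is one-third across and one-third down within the crop:
x = 2143.88 + 1 × 2582.25/3 ≈ 3005; y = 0.00 + 1 × 3443.00/3 ≈ 1148.

(3005, 1148)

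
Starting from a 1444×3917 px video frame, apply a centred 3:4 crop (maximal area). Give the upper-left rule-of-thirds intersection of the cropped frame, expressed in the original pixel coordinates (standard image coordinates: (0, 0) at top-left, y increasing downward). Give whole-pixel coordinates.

1444/3917 < 3/4, so the 3:4 crop keeps the full width 1444 and trims height to 1444 × 4/3 = 1925.33 px.
Top offset = (3917 − 1925.33)/2 = 995.83 px; left offset = 0.
Upper-left is one-third across and one-third down within the crop:
x = 0.00 + 1 × 1444.00/3 ≈ 481; y = 995.83 + 1 × 1925.33/3 ≈ 1638.

x = 481 px, y = 1638 px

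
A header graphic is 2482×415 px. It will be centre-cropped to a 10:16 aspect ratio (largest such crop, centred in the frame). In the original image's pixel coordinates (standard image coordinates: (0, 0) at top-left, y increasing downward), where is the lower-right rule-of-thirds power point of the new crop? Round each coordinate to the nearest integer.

(1284, 277)

2482/415 > 10/16, so the 10:16 crop keeps the full height 415 and trims width to 415 × 10/16 = 259.38 px.
Left offset = (2482 − 259.38)/2 = 1111.31 px; top offset = 0.
Lower-right is two-thirds across and two-thirds down within the crop:
x = 1111.31 + 2 × 259.38/3 ≈ 1284; y = 0.00 + 2 × 415.00/3 ≈ 277.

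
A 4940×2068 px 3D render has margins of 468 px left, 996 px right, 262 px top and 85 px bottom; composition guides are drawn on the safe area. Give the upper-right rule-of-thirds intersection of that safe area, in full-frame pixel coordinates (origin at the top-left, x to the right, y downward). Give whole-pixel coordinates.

Content width = 4940 − 468 − 996 = 3476 px; content height = 2068 − 262 − 85 = 1721 px.
Upper-right is two-thirds across and one-third down within the safe area.
x = 468 + 2 × 3476/3 = 468 + 2317.33 ≈ 2785
y = 262 + 1 × 1721/3 = 262 + 573.67 ≈ 836

x = 2785 px, y = 836 px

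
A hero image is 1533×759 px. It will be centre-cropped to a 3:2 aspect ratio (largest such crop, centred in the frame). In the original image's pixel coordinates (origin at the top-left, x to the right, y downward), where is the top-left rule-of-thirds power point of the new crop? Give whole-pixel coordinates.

1533/759 > 3/2, so the 3:2 crop keeps the full height 759 and trims width to 759 × 3/2 = 1138.50 px.
Left offset = (1533 − 1138.50)/2 = 197.25 px; top offset = 0.
Top-left is one-third across and one-third down within the crop:
x = 197.25 + 1 × 1138.50/3 ≈ 577; y = 0.00 + 1 × 759.00/3 ≈ 253.

x = 577 px, y = 253 px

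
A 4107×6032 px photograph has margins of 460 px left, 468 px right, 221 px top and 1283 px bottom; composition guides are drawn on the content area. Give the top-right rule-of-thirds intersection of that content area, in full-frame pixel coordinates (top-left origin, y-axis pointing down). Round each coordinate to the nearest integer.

Content width = 4107 − 460 − 468 = 3179 px; content height = 6032 − 221 − 1283 = 4528 px.
Top-right is two-thirds across and one-third down within the content area.
x = 460 + 2 × 3179/3 = 460 + 2119.33 ≈ 2579
y = 221 + 1 × 4528/3 = 221 + 1509.33 ≈ 1730

(2579, 1730)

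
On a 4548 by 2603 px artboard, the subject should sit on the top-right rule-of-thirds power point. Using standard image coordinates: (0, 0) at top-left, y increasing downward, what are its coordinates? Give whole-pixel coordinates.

x = 3032 px, y = 868 px

The top-right point sits two-thirds of the way across and one-third of the way down.
x = 2 × 4548/3 ≈ 3032; y = 1 × 2603/3 ≈ 868.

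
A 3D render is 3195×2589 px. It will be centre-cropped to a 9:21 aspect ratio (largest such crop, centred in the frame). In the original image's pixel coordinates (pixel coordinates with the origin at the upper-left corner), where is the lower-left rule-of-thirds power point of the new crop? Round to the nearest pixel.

3195/2589 > 9/21, so the 9:21 crop keeps the full height 2589 and trims width to 2589 × 9/21 = 1109.57 px.
Left offset = (3195 − 1109.57)/2 = 1042.71 px; top offset = 0.
Lower-left is one-third across and two-thirds down within the crop:
x = 1042.71 + 1 × 1109.57/3 ≈ 1413; y = 0.00 + 2 × 2589.00/3 ≈ 1726.

x = 1413 px, y = 1726 px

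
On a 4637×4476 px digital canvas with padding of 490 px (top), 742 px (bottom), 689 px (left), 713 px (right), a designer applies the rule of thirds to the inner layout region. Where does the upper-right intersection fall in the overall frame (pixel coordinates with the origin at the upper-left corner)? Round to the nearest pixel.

Content width = 4637 − 689 − 713 = 3235 px; content height = 4476 − 490 − 742 = 3244 px.
Upper-right is two-thirds across and one-third down within the inner layout region.
x = 689 + 2 × 3235/3 = 689 + 2156.67 ≈ 2846
y = 490 + 1 × 3244/3 = 490 + 1081.33 ≈ 1571

(2846, 1571)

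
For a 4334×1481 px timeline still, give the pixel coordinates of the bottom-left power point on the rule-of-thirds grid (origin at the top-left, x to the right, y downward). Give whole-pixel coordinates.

(1445, 987)

The bottom-left point sits one-third of the way across and two-thirds of the way down.
x = 1 × 4334/3 ≈ 1445; y = 2 × 1481/3 ≈ 987.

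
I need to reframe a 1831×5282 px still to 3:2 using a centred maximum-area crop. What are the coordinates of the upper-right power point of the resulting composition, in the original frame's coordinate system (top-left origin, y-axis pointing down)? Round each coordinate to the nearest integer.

x = 1221 px, y = 2438 px

1831/5282 < 3/2, so the 3:2 crop keeps the full width 1831 and trims height to 1831 × 2/3 = 1220.67 px.
Top offset = (5282 − 1220.67)/2 = 2030.67 px; left offset = 0.
Upper-right is two-thirds across and one-third down within the crop:
x = 0.00 + 2 × 1831.00/3 ≈ 1221; y = 2030.67 + 1 × 1220.67/3 ≈ 2438.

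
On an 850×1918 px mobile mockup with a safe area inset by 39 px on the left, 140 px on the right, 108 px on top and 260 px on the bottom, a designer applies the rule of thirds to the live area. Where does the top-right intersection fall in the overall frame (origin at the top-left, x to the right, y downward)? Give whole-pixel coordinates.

(486, 625)

Content width = 850 − 39 − 140 = 671 px; content height = 1918 − 108 − 260 = 1550 px.
Top-right is two-thirds across and one-third down within the live area.
x = 39 + 2 × 671/3 = 39 + 447.33 ≈ 486
y = 108 + 1 × 1550/3 = 108 + 516.67 ≈ 625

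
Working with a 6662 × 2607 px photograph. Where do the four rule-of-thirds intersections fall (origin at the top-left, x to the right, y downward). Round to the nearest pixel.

One third of 6662 is 2220.67; one third of 2607 is 869.
Vertical third lines at x = 2221 and x = 4441; horizontal third lines at y = 869 and y = 1738.

(2221, 869), (4441, 869), (2221, 1738), (4441, 1738)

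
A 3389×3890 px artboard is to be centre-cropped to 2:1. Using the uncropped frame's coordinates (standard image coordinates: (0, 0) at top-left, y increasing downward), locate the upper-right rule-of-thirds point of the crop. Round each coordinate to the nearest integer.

3389/3890 < 2/1, so the 2:1 crop keeps the full width 3389 and trims height to 3389 × 1/2 = 1694.50 px.
Top offset = (3890 − 1694.50)/2 = 1097.75 px; left offset = 0.
Upper-right is two-thirds across and one-third down within the crop:
x = 0.00 + 2 × 3389.00/3 ≈ 2259; y = 1097.75 + 1 × 1694.50/3 ≈ 1663.

(2259, 1663)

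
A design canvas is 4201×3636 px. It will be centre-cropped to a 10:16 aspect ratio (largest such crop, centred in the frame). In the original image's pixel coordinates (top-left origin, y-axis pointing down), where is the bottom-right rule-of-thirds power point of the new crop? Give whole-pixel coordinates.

4201/3636 > 10/16, so the 10:16 crop keeps the full height 3636 and trims width to 3636 × 10/16 = 2272.50 px.
Left offset = (4201 − 2272.50)/2 = 964.25 px; top offset = 0.
Bottom-right is two-thirds across and two-thirds down within the crop:
x = 964.25 + 2 × 2272.50/3 ≈ 2479; y = 0.00 + 2 × 3636.00/3 ≈ 2424.

x = 2479 px, y = 2424 px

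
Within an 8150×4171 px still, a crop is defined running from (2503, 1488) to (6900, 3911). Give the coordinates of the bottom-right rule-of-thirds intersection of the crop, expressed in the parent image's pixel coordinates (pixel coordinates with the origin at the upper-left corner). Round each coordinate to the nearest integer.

(5434, 3103)

Crop width = 6900 − 2503 = 4397 px; one third is 1465.67 px.
Crop height = 3911 − 1488 = 2423 px; one third is 807.67 px.
The bottom-right point is two-thirds across and two-thirds down within the crop:
x = 2503 + 2 × 1465.67 ≈ 5434; y = 1488 + 2 × 807.67 ≈ 3103.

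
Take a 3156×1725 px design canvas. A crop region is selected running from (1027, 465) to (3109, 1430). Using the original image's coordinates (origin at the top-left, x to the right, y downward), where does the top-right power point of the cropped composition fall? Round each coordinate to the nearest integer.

Crop width = 3109 − 1027 = 2082 px; one third is 694.00 px.
Crop height = 1430 − 465 = 965 px; one third is 321.67 px.
The top-right point is two-thirds across and one-third down within the crop:
x = 1027 + 2 × 694.00 ≈ 2415; y = 465 + 1 × 321.67 ≈ 787.

x = 2415 px, y = 787 px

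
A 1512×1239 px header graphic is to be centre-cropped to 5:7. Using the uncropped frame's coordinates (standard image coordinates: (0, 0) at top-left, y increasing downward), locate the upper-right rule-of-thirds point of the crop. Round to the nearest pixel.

1512/1239 > 5/7, so the 5:7 crop keeps the full height 1239 and trims width to 1239 × 5/7 = 885.00 px.
Left offset = (1512 − 885.00)/2 = 313.50 px; top offset = 0.
Upper-right is two-thirds across and one-third down within the crop:
x = 313.50 + 2 × 885.00/3 ≈ 904; y = 0.00 + 1 × 1239.00/3 ≈ 413.

x = 904 px, y = 413 px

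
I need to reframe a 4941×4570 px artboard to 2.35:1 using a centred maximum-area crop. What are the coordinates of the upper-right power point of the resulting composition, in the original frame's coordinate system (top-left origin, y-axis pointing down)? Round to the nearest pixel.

(3294, 1935)

4941/4570 < 2.35/1, so the 2.35:1 crop keeps the full width 4941 and trims height to 4941 × 1/2.35 = 2102.55 px.
Top offset = (4570 − 2102.55)/2 = 1233.72 px; left offset = 0.
Upper-right is two-thirds across and one-third down within the crop:
x = 0.00 + 2 × 4941.00/3 ≈ 3294; y = 1233.72 + 1 × 2102.55/3 ≈ 1935.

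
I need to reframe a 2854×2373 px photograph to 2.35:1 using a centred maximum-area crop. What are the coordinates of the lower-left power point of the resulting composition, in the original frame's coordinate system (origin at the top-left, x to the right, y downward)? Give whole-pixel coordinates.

2854/2373 < 2.35/1, so the 2.35:1 crop keeps the full width 2854 and trims height to 2854 × 1/2.35 = 1214.47 px.
Top offset = (2373 − 1214.47)/2 = 579.27 px; left offset = 0.
Lower-left is one-third across and two-thirds down within the crop:
x = 0.00 + 1 × 2854.00/3 ≈ 951; y = 579.27 + 2 × 1214.47/3 ≈ 1389.

(951, 1389)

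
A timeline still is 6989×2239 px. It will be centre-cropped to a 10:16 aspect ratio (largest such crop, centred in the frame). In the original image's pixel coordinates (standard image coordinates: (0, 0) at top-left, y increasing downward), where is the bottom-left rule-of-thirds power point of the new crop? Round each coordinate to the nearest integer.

6989/2239 > 10/16, so the 10:16 crop keeps the full height 2239 and trims width to 2239 × 10/16 = 1399.38 px.
Left offset = (6989 − 1399.38)/2 = 2794.81 px; top offset = 0.
Bottom-left is one-third across and two-thirds down within the crop:
x = 2794.81 + 1 × 1399.38/3 ≈ 3261; y = 0.00 + 2 × 2239.00/3 ≈ 1493.

x = 3261 px, y = 1493 px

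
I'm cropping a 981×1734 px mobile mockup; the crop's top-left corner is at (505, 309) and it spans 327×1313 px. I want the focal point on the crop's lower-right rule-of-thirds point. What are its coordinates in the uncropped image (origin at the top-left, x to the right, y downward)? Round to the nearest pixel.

One third of the crop width 327 is 109.00 px.
One third of the crop height 1313 is 437.67 px.
The lower-right point is two-thirds across and two-thirds down within the crop:
x = 505 + 2 × 109.00 ≈ 723; y = 309 + 2 × 437.67 ≈ 1184.

x = 723 px, y = 1184 px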